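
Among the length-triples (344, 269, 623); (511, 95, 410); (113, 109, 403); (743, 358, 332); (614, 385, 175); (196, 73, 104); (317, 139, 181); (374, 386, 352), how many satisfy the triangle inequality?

2

(269,344,623): 269+344 ≤ 623 → not valid
(95,410,511): 95+410 ≤ 511 → not valid
(109,113,403): 109+113 ≤ 403 → not valid
(332,358,743): 332+358 ≤ 743 → not valid
(175,385,614): 175+385 ≤ 614 → not valid
(73,104,196): 73+104 ≤ 196 → not valid
(139,181,317): 139+181 > 317 → valid
(352,374,386): 352+374 > 386 → valid
2 of the 8 triples form a triangle.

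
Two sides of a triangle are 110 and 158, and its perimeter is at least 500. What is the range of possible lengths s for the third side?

232 ≤ s < 268

Triangle inequality alone gives 48 < s < 268.
The perimeter condition gives s ≥ 500 − 110 − 158 = 232.
Intersecting the two: 232 ≤ s < 268.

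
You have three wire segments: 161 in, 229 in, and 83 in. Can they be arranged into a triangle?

Yes

The longest side is 229, and the other two sum to 244.
Since 244 > 229, the triangle inequality holds.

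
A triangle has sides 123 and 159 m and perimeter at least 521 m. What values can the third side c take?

239 ≤ c < 282

Triangle inequality alone gives 36 < c < 282.
The perimeter condition gives c ≥ 521 − 123 − 159 = 239.
Intersecting the two: 239 ≤ c < 282.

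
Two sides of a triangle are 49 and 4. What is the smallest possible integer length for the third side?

The third side must be strictly greater than |49 − 4| = 45.
The smallest integer above 45 is 46.

46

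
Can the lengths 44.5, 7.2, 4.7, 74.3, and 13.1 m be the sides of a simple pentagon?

No

For a pentagon, each side must be shorter than the sum of the others.
Here the longest side is 74.3, but the remaining 4 sides sum to only 69.5.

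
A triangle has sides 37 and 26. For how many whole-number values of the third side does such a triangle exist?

51

The third side lies in the open interval (11, 63).
Integers from 12 to 62 inclusive: 62 − 12 + 1 = 51.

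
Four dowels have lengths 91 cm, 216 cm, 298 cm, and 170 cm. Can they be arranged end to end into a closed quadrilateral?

Yes

A quadrilateral exists iff every side is shorter than the sum of the others — equivalently, the longest side is less than the sum of the rest.
Longest side 298 < 477 (sum of the remaining 3), so yes.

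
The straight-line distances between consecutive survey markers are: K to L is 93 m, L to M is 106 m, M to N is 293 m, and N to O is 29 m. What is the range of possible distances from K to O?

65 ≤ KO ≤ 521 m

The maximum is all hops collinear in one direction: 93 + 106 + 293 + 29 = 521.
The longest hop is 293; the others sum to 228. Folding the others back against it leaves at least 293 − 228 = 65.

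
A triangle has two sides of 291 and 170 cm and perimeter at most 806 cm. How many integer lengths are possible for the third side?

Triangle inequality: 121 < x < 461. Perimeter ≤ 806 gives x ≤ 806 − 291 − 170 = 345.
So 121 < x ≤ 345; integers 122 through 345: 224 values.

224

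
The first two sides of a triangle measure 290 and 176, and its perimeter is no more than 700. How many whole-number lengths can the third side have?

Triangle inequality: 114 < x < 466. Perimeter ≤ 700 gives x ≤ 700 − 290 − 176 = 234.
So 114 < x ≤ 234; integers 115 through 234: 120 values.

120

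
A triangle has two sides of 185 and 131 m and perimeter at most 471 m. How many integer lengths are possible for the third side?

Triangle inequality: 54 < x < 316. Perimeter ≤ 471 gives x ≤ 471 − 185 − 131 = 155.
So 54 < x ≤ 155; integers 55 through 155: 101 values.

101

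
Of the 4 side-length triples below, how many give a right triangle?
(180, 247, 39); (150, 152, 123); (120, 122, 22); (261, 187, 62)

(180,247,39): 39+180 ≤ 247, not a triangle
(150,152,123): 123²+150² = 37629 > 23104 = 152² → acute
(120,122,22): 22²+120² = 14884 = 122² → right
(261,187,62): 62+187 ≤ 261, not a triangle
1 of the 4 is right.

1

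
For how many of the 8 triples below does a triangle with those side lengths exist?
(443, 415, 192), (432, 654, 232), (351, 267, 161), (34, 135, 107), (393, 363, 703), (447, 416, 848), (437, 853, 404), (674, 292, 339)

6

(192,415,443): 192+415 > 443 → valid
(232,432,654): 232+432 > 654 → valid
(161,267,351): 161+267 > 351 → valid
(34,107,135): 34+107 > 135 → valid
(363,393,703): 363+393 > 703 → valid
(416,447,848): 416+447 > 848 → valid
(404,437,853): 404+437 ≤ 853 → not valid
(292,339,674): 292+339 ≤ 674 → not valid
6 of the 8 triples form a triangle.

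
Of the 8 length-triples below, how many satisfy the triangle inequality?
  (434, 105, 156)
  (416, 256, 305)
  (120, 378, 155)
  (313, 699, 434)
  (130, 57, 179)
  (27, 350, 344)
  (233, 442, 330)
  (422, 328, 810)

5

(105,156,434): 105+156 ≤ 434 → not valid
(256,305,416): 256+305 > 416 → valid
(120,155,378): 120+155 ≤ 378 → not valid
(313,434,699): 313+434 > 699 → valid
(57,130,179): 57+130 > 179 → valid
(27,344,350): 27+344 > 350 → valid
(233,330,442): 233+330 > 442 → valid
(328,422,810): 328+422 ≤ 810 → not valid
5 of the 8 triples form a triangle.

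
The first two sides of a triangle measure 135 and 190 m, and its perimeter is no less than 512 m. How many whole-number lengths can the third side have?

138

Triangle inequality: 55 < x < 325. Perimeter ≥ 512 gives x ≥ 512 − 135 − 190 = 187.
So 187 ≤ x < 325; integers 187 through 324: 138 values.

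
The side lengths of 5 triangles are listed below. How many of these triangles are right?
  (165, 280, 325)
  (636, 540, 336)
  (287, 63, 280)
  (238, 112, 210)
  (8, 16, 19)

(165,280,325): 165²+280² = 105625 = 325² → right
(636,540,336): 336²+540² = 404496 = 636² → right
(287,63,280): 63²+280² = 82369 = 287² → right
(238,112,210): 112²+210² = 56644 = 238² → right
(8,16,19): 8²+16² = 320 < 361 = 19² → obtuse
4 of the 5 are right.

4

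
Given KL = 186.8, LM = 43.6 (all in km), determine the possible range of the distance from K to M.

143.2 ≤ KM ≤ 230.4 km

By the triangle inequality, |186.8 − 43.6| ≤ KM ≤ 186.8 + 43.6.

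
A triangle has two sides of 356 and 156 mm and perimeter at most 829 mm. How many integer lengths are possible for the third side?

117

Triangle inequality: 200 < x < 512. Perimeter ≤ 829 gives x ≤ 829 − 356 − 156 = 317.
So 200 < x ≤ 317; integers 201 through 317: 117 values.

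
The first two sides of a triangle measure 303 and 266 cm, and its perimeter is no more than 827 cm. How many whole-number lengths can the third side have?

Triangle inequality: 37 < x < 569. Perimeter ≤ 827 gives x ≤ 827 − 303 − 266 = 258.
So 37 < x ≤ 258; integers 38 through 258: 221 values.

221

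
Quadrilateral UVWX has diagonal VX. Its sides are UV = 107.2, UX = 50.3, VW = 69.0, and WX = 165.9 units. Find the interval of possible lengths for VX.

From triangle UVX: |107.2 − 50.3| < VX < 107.2 + 50.3, i.e. 56.9 < VX < 157.5.
From triangle WVX: 96.9 < VX < 234.9.
Both must hold, so VX lies in the intersection.

96.9 < VX < 157.5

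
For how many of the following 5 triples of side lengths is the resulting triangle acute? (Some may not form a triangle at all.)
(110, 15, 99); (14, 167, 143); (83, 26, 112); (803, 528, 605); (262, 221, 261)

1

(110,15,99): 15²+99² = 10026 < 12100 = 110² → obtuse
(14,167,143): 14+143 ≤ 167, not a triangle
(83,26,112): 26+83 ≤ 112, not a triangle
(803,528,605): 528²+605² = 644809 = 803² → right
(262,221,261): 221²+261² = 116962 > 68644 = 262² → acute
1 of the 5 is acute.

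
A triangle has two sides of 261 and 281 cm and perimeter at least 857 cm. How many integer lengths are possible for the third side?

Triangle inequality: 20 < x < 542. Perimeter ≥ 857 gives x ≥ 857 − 261 − 281 = 315.
So 315 ≤ x < 542; integers 315 through 541: 227 values.

227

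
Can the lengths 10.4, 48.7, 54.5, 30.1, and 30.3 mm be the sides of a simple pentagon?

Yes

A pentagon exists iff every side is shorter than the sum of the others — equivalently, the longest side is less than the sum of the rest.
Longest side 54.5 < 119.5 (sum of the remaining 4), so yes.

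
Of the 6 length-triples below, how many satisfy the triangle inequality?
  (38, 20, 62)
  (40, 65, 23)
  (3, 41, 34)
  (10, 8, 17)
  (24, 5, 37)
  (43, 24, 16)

(20,38,62): 20+38 ≤ 62 → not valid
(23,40,65): 23+40 ≤ 65 → not valid
(3,34,41): 3+34 ≤ 41 → not valid
(8,10,17): 8+10 > 17 → valid
(5,24,37): 5+24 ≤ 37 → not valid
(16,24,43): 16+24 ≤ 43 → not valid
1 of the 6 triples forms a triangle.

1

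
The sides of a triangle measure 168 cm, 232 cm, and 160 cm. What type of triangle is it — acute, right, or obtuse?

right

Compare the square of the longest side to the sum of squares of the other two: 160² + 168² = 53824 = 232².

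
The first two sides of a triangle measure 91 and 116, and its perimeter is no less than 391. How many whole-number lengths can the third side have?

23

Triangle inequality: 25 < x < 207. Perimeter ≥ 391 gives x ≥ 391 − 91 − 116 = 184.
So 184 ≤ x < 207; integers 184 through 206: 23 values.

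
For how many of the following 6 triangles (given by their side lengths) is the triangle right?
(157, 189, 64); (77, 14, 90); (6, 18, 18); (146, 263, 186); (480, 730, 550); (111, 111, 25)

(157,189,64): 64²+157² = 28745 < 35721 = 189² → obtuse
(77,14,90): 14²+77² = 6125 < 8100 = 90² → obtuse
(6,18,18): 6²+18² = 360 > 324 = 18² → acute
(146,263,186): 146²+186² = 55912 < 69169 = 263² → obtuse
(480,730,550): 480²+550² = 532900 = 730² → right
(111,111,25): 25²+111² = 12946 > 12321 = 111² → acute
1 of the 6 is right.

1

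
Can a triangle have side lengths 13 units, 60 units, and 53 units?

Yes

The longest side is 60, and the other two sum to 66.
Since 66 > 60, the triangle inequality holds.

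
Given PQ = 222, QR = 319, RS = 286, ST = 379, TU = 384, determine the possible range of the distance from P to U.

The maximum is all hops collinear in one direction: 222 + 319 + 286 + 379 + 384 = 1590.
The longest hop is 384; the others sum to 1206. Since 384 ≤ 1206, the path can fold back on itself completely, so the minimum distance is 0.

0 ≤ PU ≤ 1590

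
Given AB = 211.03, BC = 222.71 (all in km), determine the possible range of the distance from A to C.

11.68 ≤ AC ≤ 433.74 km

By the triangle inequality, |211.03 − 222.71| ≤ AC ≤ 211.03 + 222.71.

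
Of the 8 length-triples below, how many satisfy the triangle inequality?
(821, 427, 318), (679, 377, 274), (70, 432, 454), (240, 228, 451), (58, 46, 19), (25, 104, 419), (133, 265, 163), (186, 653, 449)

(318,427,821): 318+427 ≤ 821 → not valid
(274,377,679): 274+377 ≤ 679 → not valid
(70,432,454): 70+432 > 454 → valid
(228,240,451): 228+240 > 451 → valid
(19,46,58): 19+46 > 58 → valid
(25,104,419): 25+104 ≤ 419 → not valid
(133,163,265): 133+163 > 265 → valid
(186,449,653): 186+449 ≤ 653 → not valid
4 of the 8 triples form a triangle.

4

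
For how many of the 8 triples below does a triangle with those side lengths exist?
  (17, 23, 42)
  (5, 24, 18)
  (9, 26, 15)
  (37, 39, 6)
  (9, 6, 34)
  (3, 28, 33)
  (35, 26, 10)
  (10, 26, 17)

3

(17,23,42): 17+23 ≤ 42 → not valid
(5,18,24): 5+18 ≤ 24 → not valid
(9,15,26): 9+15 ≤ 26 → not valid
(6,37,39): 6+37 > 39 → valid
(6,9,34): 6+9 ≤ 34 → not valid
(3,28,33): 3+28 ≤ 33 → not valid
(10,26,35): 10+26 > 35 → valid
(10,17,26): 10+17 > 26 → valid
3 of the 8 triples form a triangle.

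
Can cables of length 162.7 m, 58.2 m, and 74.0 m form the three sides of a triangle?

No

The longest side is 162.7, but the other two sum to only 132.2.
132.2 < 162.7, so the triangle inequality fails.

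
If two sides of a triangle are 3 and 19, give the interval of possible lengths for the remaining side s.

By the triangle inequality, s must be less than 3 + 19 = 22 and greater than |3 − 19| = 16.

16 < s < 22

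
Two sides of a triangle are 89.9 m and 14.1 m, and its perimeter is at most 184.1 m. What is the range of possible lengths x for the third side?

Triangle inequality alone gives 75.8 < x < 104.0.
The perimeter condition gives x ≤ 184.1 − 89.9 − 14.1 = 80.1.
Intersecting the two: 75.8 < x ≤ 80.1.

75.8 < x ≤ 80.1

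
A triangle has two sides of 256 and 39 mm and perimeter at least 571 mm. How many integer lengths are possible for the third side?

19

Triangle inequality: 217 < x < 295. Perimeter ≥ 571 gives x ≥ 571 − 256 − 39 = 276.
So 276 ≤ x < 295; integers 276 through 294: 19 values.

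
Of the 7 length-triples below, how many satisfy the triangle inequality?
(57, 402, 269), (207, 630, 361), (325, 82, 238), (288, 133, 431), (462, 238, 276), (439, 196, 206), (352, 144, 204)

(57,269,402): 57+269 ≤ 402 → not valid
(207,361,630): 207+361 ≤ 630 → not valid
(82,238,325): 82+238 ≤ 325 → not valid
(133,288,431): 133+288 ≤ 431 → not valid
(238,276,462): 238+276 > 462 → valid
(196,206,439): 196+206 ≤ 439 → not valid
(144,204,352): 144+204 ≤ 352 → not valid
1 of the 7 triples forms a triangle.

1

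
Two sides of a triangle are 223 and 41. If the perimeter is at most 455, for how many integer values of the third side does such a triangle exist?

Triangle inequality: 182 < x < 264. Perimeter ≤ 455 gives x ≤ 455 − 223 − 41 = 191.
So 182 < x ≤ 191; integers 183 through 191: 9 values.

9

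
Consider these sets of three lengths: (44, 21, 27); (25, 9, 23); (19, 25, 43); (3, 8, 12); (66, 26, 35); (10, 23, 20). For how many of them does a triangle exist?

4

(21,27,44): 21+27 > 44 → valid
(9,23,25): 9+23 > 25 → valid
(19,25,43): 19+25 > 43 → valid
(3,8,12): 3+8 ≤ 12 → not valid
(26,35,66): 26+35 ≤ 66 → not valid
(10,20,23): 10+20 > 23 → valid
4 of the 6 triples form a triangle.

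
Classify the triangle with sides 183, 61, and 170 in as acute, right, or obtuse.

Compare the square of the longest side to the sum of squares of the other two: 61² + 170² = 32621 < 33489 = 183².

obtuse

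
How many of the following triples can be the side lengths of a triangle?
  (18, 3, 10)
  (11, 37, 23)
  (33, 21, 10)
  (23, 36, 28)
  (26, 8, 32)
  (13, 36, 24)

(3,10,18): 3+10 ≤ 18 → not valid
(11,23,37): 11+23 ≤ 37 → not valid
(10,21,33): 10+21 ≤ 33 → not valid
(23,28,36): 23+28 > 36 → valid
(8,26,32): 8+26 > 32 → valid
(13,24,36): 13+24 > 36 → valid
3 of the 6 triples form a triangle.

3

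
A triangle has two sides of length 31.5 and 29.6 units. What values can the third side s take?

1.9 < s < 61.1

By the triangle inequality, s must be less than 31.5 + 29.6 = 61.1 and greater than |31.5 − 29.6| = 1.9.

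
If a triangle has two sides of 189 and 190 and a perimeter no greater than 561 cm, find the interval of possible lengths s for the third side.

Triangle inequality alone gives 1 < s < 379.
The perimeter condition gives s ≤ 561 − 189 − 190 = 182.
Intersecting the two: 1 < s ≤ 182.

1 < s ≤ 182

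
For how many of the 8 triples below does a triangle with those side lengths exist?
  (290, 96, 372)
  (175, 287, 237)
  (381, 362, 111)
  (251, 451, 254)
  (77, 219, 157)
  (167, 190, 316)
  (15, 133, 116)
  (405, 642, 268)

7

(96,290,372): 96+290 > 372 → valid
(175,237,287): 175+237 > 287 → valid
(111,362,381): 111+362 > 381 → valid
(251,254,451): 251+254 > 451 → valid
(77,157,219): 77+157 > 219 → valid
(167,190,316): 167+190 > 316 → valid
(15,116,133): 15+116 ≤ 133 → not valid
(268,405,642): 268+405 > 642 → valid
7 of the 8 triples form a triangle.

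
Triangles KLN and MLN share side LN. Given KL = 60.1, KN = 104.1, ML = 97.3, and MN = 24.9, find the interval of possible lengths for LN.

72.4 < LN < 122.2

From triangle KLN: |60.1 − 104.1| < LN < 60.1 + 104.1, i.e. 44.0 < LN < 164.2.
From triangle MLN: 72.4 < LN < 122.2.
Both must hold, so LN lies in the intersection.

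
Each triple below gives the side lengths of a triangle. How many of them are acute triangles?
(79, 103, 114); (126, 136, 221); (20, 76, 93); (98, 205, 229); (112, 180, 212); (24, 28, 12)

(79,103,114): 79²+103² = 16850 > 12996 = 114² → acute
(126,136,221): 126²+136² = 34372 < 48841 = 221² → obtuse
(20,76,93): 20²+76² = 6176 < 8649 = 93² → obtuse
(98,205,229): 98²+205² = 51629 < 52441 = 229² → obtuse
(112,180,212): 112²+180² = 44944 = 212² → right
(24,28,12): 12²+24² = 720 < 784 = 28² → obtuse
1 of the 6 is acute.

1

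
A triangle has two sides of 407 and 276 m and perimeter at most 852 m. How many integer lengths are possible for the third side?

38

Triangle inequality: 131 < x < 683. Perimeter ≤ 852 gives x ≤ 852 − 407 − 276 = 169.
So 131 < x ≤ 169; integers 132 through 169: 38 values.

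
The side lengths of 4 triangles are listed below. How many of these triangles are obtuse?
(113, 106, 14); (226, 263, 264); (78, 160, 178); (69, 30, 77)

2

(113,106,14): 14²+106² = 11432 < 12769 = 113² → obtuse
(226,263,264): 226²+263² = 120245 > 69696 = 264² → acute
(78,160,178): 78²+160² = 31684 = 178² → right
(69,30,77): 30²+69² = 5661 < 5929 = 77² → obtuse
2 of the 4 are obtuse.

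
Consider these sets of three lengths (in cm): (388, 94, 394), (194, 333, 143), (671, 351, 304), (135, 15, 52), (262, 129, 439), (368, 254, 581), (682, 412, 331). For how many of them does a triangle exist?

(94,388,394): 94+388 > 394 → valid
(143,194,333): 143+194 > 333 → valid
(304,351,671): 304+351 ≤ 671 → not valid
(15,52,135): 15+52 ≤ 135 → not valid
(129,262,439): 129+262 ≤ 439 → not valid
(254,368,581): 254+368 > 581 → valid
(331,412,682): 331+412 > 682 → valid
4 of the 7 triples form a triangle.

4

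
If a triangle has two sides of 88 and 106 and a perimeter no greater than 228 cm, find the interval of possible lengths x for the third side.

Triangle inequality alone gives 18 < x < 194.
The perimeter condition gives x ≤ 228 − 88 − 106 = 34.
Intersecting the two: 18 < x ≤ 34.

18 < x ≤ 34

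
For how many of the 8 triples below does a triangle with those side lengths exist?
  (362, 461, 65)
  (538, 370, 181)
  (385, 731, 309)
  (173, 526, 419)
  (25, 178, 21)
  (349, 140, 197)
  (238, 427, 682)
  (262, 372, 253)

(65,362,461): 65+362 ≤ 461 → not valid
(181,370,538): 181+370 > 538 → valid
(309,385,731): 309+385 ≤ 731 → not valid
(173,419,526): 173+419 > 526 → valid
(21,25,178): 21+25 ≤ 178 → not valid
(140,197,349): 140+197 ≤ 349 → not valid
(238,427,682): 238+427 ≤ 682 → not valid
(253,262,372): 253+262 > 372 → valid
3 of the 8 triples form a triangle.

3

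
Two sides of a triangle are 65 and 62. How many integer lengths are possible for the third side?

The third side lies in the open interval (3, 127).
Integers from 4 to 126 inclusive: 126 − 4 + 1 = 123.

123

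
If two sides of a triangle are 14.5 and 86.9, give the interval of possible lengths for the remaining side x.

72.4 < x < 101.4

By the triangle inequality, x must be less than 14.5 + 86.9 = 101.4 and greater than |14.5 − 86.9| = 72.4.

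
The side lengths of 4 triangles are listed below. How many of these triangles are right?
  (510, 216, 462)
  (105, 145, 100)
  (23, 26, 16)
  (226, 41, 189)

(510,216,462): 216²+462² = 260100 = 510² → right
(105,145,100): 100²+105² = 21025 = 145² → right
(23,26,16): 16²+23² = 785 > 676 = 26² → acute
(226,41,189): 41²+189² = 37402 < 51076 = 226² → obtuse
2 of the 4 are right.

2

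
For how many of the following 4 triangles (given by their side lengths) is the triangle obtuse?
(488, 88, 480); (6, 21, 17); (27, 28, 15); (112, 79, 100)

(488,88,480): 88²+480² = 238144 = 488² → right
(6,21,17): 6²+17² = 325 < 441 = 21² → obtuse
(27,28,15): 15²+27² = 954 > 784 = 28² → acute
(112,79,100): 79²+100² = 16241 > 12544 = 112² → acute
1 of the 4 is obtuse.

1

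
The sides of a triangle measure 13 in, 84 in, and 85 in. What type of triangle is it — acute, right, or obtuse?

Compare the square of the longest side to the sum of squares of the other two: 13² + 84² = 7225 = 85².

right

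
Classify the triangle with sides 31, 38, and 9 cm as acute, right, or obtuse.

Compare the square of the longest side to the sum of squares of the other two: 9² + 31² = 1042 < 1444 = 38².

obtuse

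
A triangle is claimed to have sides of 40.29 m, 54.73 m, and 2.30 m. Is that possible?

No

The longest side is 54.73, but the other two sum to only 42.59.
42.59 < 54.73, so the triangle inequality fails.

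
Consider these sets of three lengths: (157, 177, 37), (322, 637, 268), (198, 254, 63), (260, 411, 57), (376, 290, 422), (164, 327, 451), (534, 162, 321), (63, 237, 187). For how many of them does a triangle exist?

(37,157,177): 37+157 > 177 → valid
(268,322,637): 268+322 ≤ 637 → not valid
(63,198,254): 63+198 > 254 → valid
(57,260,411): 57+260 ≤ 411 → not valid
(290,376,422): 290+376 > 422 → valid
(164,327,451): 164+327 > 451 → valid
(162,321,534): 162+321 ≤ 534 → not valid
(63,187,237): 63+187 > 237 → valid
5 of the 8 triples form a triangle.

5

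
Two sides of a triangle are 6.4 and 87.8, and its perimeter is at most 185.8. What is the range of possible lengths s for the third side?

Triangle inequality alone gives 81.4 < s < 94.2.
The perimeter condition gives s ≤ 185.8 − 6.4 − 87.8 = 91.6.
Intersecting the two: 81.4 < s ≤ 91.6.

81.4 < s ≤ 91.6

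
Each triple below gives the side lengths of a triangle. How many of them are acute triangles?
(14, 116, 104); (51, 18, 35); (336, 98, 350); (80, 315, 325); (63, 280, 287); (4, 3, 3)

(14,116,104): 14²+104² = 11012 < 13456 = 116² → obtuse
(51,18,35): 18²+35² = 1549 < 2601 = 51² → obtuse
(336,98,350): 98²+336² = 122500 = 350² → right
(80,315,325): 80²+315² = 105625 = 325² → right
(63,280,287): 63²+280² = 82369 = 287² → right
(4,3,3): 3²+3² = 18 > 16 = 4² → acute
1 of the 6 is acute.

1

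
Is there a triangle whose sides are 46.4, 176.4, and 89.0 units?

The longest side is 176.4, but the other two sum to only 135.4.
135.4 < 176.4, so the triangle inequality fails.

No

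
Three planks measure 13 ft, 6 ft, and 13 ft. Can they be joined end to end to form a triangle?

The longest side is 13, and the other two sum to 19.
Since 19 > 13, the triangle inequality holds.

Yes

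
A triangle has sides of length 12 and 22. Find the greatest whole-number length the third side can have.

The third side must be strictly less than 12 + 22 = 34.
The largest integer below 34 is 33.

33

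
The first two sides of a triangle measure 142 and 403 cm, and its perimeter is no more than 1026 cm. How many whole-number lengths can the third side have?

Triangle inequality: 261 < x < 545. Perimeter ≤ 1026 gives x ≤ 1026 − 142 − 403 = 481.
So 261 < x ≤ 481; integers 262 through 481: 220 values.

220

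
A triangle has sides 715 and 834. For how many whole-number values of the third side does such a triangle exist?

1429

The third side lies in the open interval (119, 1549).
Integers from 120 to 1548 inclusive: 1548 − 120 + 1 = 1429.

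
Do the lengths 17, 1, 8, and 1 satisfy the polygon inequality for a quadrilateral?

No

For a quadrilateral, each side must be shorter than the sum of the others.
Here the longest side is 17, but the remaining 3 sides sum to only 10.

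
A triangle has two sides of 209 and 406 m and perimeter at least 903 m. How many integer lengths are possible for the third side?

327

Triangle inequality: 197 < x < 615. Perimeter ≥ 903 gives x ≥ 903 − 209 − 406 = 288.
So 288 ≤ x < 615; integers 288 through 614: 327 values.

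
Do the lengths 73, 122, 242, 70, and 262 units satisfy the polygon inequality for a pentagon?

Yes

A pentagon exists iff every side is shorter than the sum of the others — equivalently, the longest side is less than the sum of the rest.
Longest side 262 < 507 (sum of the remaining 4), so yes.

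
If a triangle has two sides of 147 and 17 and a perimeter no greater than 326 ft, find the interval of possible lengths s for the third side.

130 < s ≤ 162 ft

Triangle inequality alone gives 130 < s < 164.
The perimeter condition gives s ≤ 326 − 147 − 17 = 162.
Intersecting the two: 130 < s ≤ 162.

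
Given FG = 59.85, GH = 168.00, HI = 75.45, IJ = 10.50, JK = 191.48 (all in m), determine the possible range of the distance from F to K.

The maximum is all hops collinear in one direction: 59.85 + 168.00 + 75.45 + 10.50 + 191.48 = 505.28.
The longest hop is 191.48; the others sum to 313.80. Since 191.48 ≤ 313.80, the path can fold back on itself completely, so the minimum distance is 0.

0 ≤ FK ≤ 505.28 m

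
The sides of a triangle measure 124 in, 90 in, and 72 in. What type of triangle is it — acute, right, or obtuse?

obtuse

Compare the square of the longest side to the sum of squares of the other two: 72² + 90² = 13284 < 15376 = 124².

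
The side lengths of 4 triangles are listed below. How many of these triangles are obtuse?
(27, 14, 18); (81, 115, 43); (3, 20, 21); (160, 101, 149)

(27,14,18): 14²+18² = 520 < 729 = 27² → obtuse
(81,115,43): 43²+81² = 8410 < 13225 = 115² → obtuse
(3,20,21): 3²+20² = 409 < 441 = 21² → obtuse
(160,101,149): 101²+149² = 32402 > 25600 = 160² → acute
3 of the 4 are obtuse.

3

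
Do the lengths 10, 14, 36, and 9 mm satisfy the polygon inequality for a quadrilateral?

For a quadrilateral, each side must be shorter than the sum of the others.
Here the longest side is 36, but the remaining 3 sides sum to only 33.

No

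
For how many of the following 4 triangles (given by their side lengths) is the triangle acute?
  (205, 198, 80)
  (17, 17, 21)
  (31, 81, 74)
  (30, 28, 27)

3

(205,198,80): 80²+198² = 45604 > 42025 = 205² → acute
(17,17,21): 17²+17² = 578 > 441 = 21² → acute
(31,81,74): 31²+74² = 6437 < 6561 = 81² → obtuse
(30,28,27): 27²+28² = 1513 > 900 = 30² → acute
3 of the 4 are acute.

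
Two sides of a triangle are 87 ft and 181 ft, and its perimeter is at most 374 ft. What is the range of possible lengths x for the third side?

94 < x ≤ 106 ft

Triangle inequality alone gives 94 < x < 268.
The perimeter condition gives x ≤ 374 − 87 − 181 = 106.
Intersecting the two: 94 < x ≤ 106.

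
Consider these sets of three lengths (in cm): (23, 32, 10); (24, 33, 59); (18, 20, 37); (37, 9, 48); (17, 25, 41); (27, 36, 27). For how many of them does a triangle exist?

4

(10,23,32): 10+23 > 32 → valid
(24,33,59): 24+33 ≤ 59 → not valid
(18,20,37): 18+20 > 37 → valid
(9,37,48): 9+37 ≤ 48 → not valid
(17,25,41): 17+25 > 41 → valid
(27,27,36): 27+27 > 36 → valid
4 of the 6 triples form a triangle.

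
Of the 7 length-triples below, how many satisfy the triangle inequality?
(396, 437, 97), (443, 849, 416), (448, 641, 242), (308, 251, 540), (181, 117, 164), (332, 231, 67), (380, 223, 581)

(97,396,437): 97+396 > 437 → valid
(416,443,849): 416+443 > 849 → valid
(242,448,641): 242+448 > 641 → valid
(251,308,540): 251+308 > 540 → valid
(117,164,181): 117+164 > 181 → valid
(67,231,332): 67+231 ≤ 332 → not valid
(223,380,581): 223+380 > 581 → valid
6 of the 7 triples form a triangle.

6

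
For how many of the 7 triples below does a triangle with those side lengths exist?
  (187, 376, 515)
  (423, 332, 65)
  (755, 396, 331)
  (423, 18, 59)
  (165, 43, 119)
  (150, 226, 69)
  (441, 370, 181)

2

(187,376,515): 187+376 > 515 → valid
(65,332,423): 65+332 ≤ 423 → not valid
(331,396,755): 331+396 ≤ 755 → not valid
(18,59,423): 18+59 ≤ 423 → not valid
(43,119,165): 43+119 ≤ 165 → not valid
(69,150,226): 69+150 ≤ 226 → not valid
(181,370,441): 181+370 > 441 → valid
2 of the 7 triples form a triangle.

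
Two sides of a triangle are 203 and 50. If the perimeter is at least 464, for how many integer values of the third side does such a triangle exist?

Triangle inequality: 153 < x < 253. Perimeter ≥ 464 gives x ≥ 464 − 203 − 50 = 211.
So 211 ≤ x < 253; integers 211 through 252: 42 values.

42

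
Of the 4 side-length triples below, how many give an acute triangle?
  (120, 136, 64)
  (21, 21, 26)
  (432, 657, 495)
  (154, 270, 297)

2

(120,136,64): 64²+120² = 18496 = 136² → right
(21,21,26): 21²+21² = 882 > 676 = 26² → acute
(432,657,495): 432²+495² = 431649 = 657² → right
(154,270,297): 154²+270² = 96616 > 88209 = 297² → acute
2 of the 4 are acute.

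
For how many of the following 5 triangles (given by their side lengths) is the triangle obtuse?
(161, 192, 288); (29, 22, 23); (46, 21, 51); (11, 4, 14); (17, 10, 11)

(161,192,288): 161²+192² = 62785 < 82944 = 288² → obtuse
(29,22,23): 22²+23² = 1013 > 841 = 29² → acute
(46,21,51): 21²+46² = 2557 < 2601 = 51² → obtuse
(11,4,14): 4²+11² = 137 < 196 = 14² → obtuse
(17,10,11): 10²+11² = 221 < 289 = 17² → obtuse
4 of the 5 are obtuse.

4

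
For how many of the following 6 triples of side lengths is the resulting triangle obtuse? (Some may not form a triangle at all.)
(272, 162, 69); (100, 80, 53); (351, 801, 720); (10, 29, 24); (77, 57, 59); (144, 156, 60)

(272,162,69): 69+162 ≤ 272, not a triangle
(100,80,53): 53²+80² = 9209 < 10000 = 100² → obtuse
(351,801,720): 351²+720² = 641601 = 801² → right
(10,29,24): 10²+24² = 676 < 841 = 29² → obtuse
(77,57,59): 57²+59² = 6730 > 5929 = 77² → acute
(144,156,60): 60²+144² = 24336 = 156² → right
2 of the 6 are obtuse.

2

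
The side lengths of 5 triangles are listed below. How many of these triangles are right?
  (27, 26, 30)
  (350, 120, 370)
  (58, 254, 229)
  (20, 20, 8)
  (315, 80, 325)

(27,26,30): 26²+27² = 1405 > 900 = 30² → acute
(350,120,370): 120²+350² = 136900 = 370² → right
(58,254,229): 58²+229² = 55805 < 64516 = 254² → obtuse
(20,20,8): 8²+20² = 464 > 400 = 20² → acute
(315,80,325): 80²+315² = 105625 = 325² → right
2 of the 5 are right.

2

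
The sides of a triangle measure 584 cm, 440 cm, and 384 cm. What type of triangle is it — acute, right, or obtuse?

right

Compare the square of the longest side to the sum of squares of the other two: 384² + 440² = 341056 = 584².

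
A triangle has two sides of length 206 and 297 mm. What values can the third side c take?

By the triangle inequality, c must be less than 206 + 297 = 503 and greater than |206 − 297| = 91.

91 < c < 503 (mm)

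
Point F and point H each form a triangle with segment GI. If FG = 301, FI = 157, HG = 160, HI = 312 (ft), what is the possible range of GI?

152 < GI < 458

From triangle FGI: |301 − 157| < GI < 301 + 157, i.e. 144 < GI < 458.
From triangle HGI: 152 < GI < 472.
Both must hold, so GI lies in the intersection.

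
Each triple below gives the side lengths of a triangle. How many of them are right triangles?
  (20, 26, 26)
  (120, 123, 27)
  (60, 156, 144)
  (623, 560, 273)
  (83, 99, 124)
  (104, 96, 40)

4

(20,26,26): 20²+26² = 1076 > 676 = 26² → acute
(120,123,27): 27²+120² = 15129 = 123² → right
(60,156,144): 60²+144² = 24336 = 156² → right
(623,560,273): 273²+560² = 388129 = 623² → right
(83,99,124): 83²+99² = 16690 > 15376 = 124² → acute
(104,96,40): 40²+96² = 10816 = 104² → right
4 of the 6 are right.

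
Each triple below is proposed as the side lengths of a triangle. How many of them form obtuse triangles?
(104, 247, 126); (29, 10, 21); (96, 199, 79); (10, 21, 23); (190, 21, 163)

1

(104,247,126): 104+126 ≤ 247, not a triangle
(29,10,21): 10²+21² = 541 < 841 = 29² → obtuse
(96,199,79): 79+96 ≤ 199, not a triangle
(10,21,23): 10²+21² = 541 > 529 = 23² → acute
(190,21,163): 21+163 ≤ 190, not a triangle
1 of the 5 is obtuse.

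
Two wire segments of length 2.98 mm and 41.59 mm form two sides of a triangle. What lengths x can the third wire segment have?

By the triangle inequality, x must be less than 2.98 + 41.59 = 44.57 and greater than |2.98 − 41.59| = 38.61.

38.61 < x < 44.57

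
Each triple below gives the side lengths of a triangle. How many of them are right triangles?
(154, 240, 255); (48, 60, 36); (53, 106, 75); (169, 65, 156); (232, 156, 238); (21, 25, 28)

2

(154,240,255): 154²+240² = 81316 > 65025 = 255² → acute
(48,60,36): 36²+48² = 3600 = 60² → right
(53,106,75): 53²+75² = 8434 < 11236 = 106² → obtuse
(169,65,156): 65²+156² = 28561 = 169² → right
(232,156,238): 156²+232² = 78160 > 56644 = 238² → acute
(21,25,28): 21²+25² = 1066 > 784 = 28² → acute
2 of the 6 are right.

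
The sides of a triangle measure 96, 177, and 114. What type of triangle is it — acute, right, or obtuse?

obtuse

Compare the square of the longest side to the sum of squares of the other two: 96² + 114² = 22212 < 31329 = 177².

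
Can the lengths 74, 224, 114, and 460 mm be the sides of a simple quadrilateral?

No

For a quadrilateral, each side must be shorter than the sum of the others.
Here the longest side is 460, but the remaining 3 sides sum to only 412.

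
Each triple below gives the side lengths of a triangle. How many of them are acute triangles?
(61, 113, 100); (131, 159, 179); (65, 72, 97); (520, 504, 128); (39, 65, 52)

(61,113,100): 61²+100² = 13721 > 12769 = 113² → acute
(131,159,179): 131²+159² = 42442 > 32041 = 179² → acute
(65,72,97): 65²+72² = 9409 = 97² → right
(520,504,128): 128²+504² = 270400 = 520² → right
(39,65,52): 39²+52² = 4225 = 65² → right
2 of the 5 are acute.

2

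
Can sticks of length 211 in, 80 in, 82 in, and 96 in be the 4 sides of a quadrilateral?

Yes

A quadrilateral exists iff every side is shorter than the sum of the others — equivalently, the longest side is less than the sum of the rest.
Longest side 211 < 258 (sum of the remaining 3), so yes.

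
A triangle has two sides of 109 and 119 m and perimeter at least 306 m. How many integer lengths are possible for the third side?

Triangle inequality: 10 < x < 228. Perimeter ≥ 306 gives x ≥ 306 − 109 − 119 = 78.
So 78 ≤ x < 228; integers 78 through 227: 150 values.

150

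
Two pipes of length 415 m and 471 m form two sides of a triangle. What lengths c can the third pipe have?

56 < c < 886

By the triangle inequality, c must be less than 415 + 471 = 886 and greater than |415 − 471| = 56.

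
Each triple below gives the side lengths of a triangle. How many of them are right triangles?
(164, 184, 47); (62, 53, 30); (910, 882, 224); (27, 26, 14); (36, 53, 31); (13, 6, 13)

(164,184,47): 47²+164² = 29105 < 33856 = 184² → obtuse
(62,53,30): 30²+53² = 3709 < 3844 = 62² → obtuse
(910,882,224): 224²+882² = 828100 = 910² → right
(27,26,14): 14²+26² = 872 > 729 = 27² → acute
(36,53,31): 31²+36² = 2257 < 2809 = 53² → obtuse
(13,6,13): 6²+13² = 205 > 169 = 13² → acute
1 of the 6 is right.

1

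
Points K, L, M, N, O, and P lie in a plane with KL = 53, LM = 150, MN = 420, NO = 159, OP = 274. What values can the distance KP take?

0 ≤ KP ≤ 1056

The maximum is all hops collinear in one direction: 53 + 150 + 420 + 159 + 274 = 1056.
The longest hop is 420; the others sum to 636. Since 420 ≤ 636, the path can fold back on itself completely, so the minimum distance is 0.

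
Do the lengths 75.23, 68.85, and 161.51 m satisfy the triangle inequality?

No

The longest side is 161.51, but the other two sum to only 144.08.
144.08 < 161.51, so the triangle inequality fails.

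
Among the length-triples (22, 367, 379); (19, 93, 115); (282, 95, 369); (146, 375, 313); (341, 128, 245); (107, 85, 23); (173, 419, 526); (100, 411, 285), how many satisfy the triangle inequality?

(22,367,379): 22+367 > 379 → valid
(19,93,115): 19+93 ≤ 115 → not valid
(95,282,369): 95+282 > 369 → valid
(146,313,375): 146+313 > 375 → valid
(128,245,341): 128+245 > 341 → valid
(23,85,107): 23+85 > 107 → valid
(173,419,526): 173+419 > 526 → valid
(100,285,411): 100+285 ≤ 411 → not valid
6 of the 8 triples form a triangle.

6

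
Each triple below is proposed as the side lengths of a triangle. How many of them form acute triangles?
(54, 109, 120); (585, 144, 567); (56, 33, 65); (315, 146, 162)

(54,109,120): 54²+109² = 14797 > 14400 = 120² → acute
(585,144,567): 144²+567² = 342225 = 585² → right
(56,33,65): 33²+56² = 4225 = 65² → right
(315,146,162): 146+162 ≤ 315, not a triangle
1 of the 4 is acute.

1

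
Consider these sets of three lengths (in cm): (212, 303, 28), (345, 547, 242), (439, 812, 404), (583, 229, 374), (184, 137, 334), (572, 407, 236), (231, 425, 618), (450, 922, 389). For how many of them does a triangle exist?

(28,212,303): 28+212 ≤ 303 → not valid
(242,345,547): 242+345 > 547 → valid
(404,439,812): 404+439 > 812 → valid
(229,374,583): 229+374 > 583 → valid
(137,184,334): 137+184 ≤ 334 → not valid
(236,407,572): 236+407 > 572 → valid
(231,425,618): 231+425 > 618 → valid
(389,450,922): 389+450 ≤ 922 → not valid
5 of the 8 triples form a triangle.

5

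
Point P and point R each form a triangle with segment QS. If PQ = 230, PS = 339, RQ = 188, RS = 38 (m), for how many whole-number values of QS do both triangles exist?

From triangle PQS: 109 < QS < 569.
From triangle RQS: 150 < QS < 226.
Intersection: 150 < QS < 226, so integers 151 through 225: 75 values.

75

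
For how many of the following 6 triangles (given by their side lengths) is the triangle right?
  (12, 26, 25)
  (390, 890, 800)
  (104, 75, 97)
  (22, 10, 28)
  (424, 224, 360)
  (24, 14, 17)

(12,26,25): 12²+25² = 769 > 676 = 26² → acute
(390,890,800): 390²+800² = 792100 = 890² → right
(104,75,97): 75²+97² = 15034 > 10816 = 104² → acute
(22,10,28): 10²+22² = 584 < 784 = 28² → obtuse
(424,224,360): 224²+360² = 179776 = 424² → right
(24,14,17): 14²+17² = 485 < 576 = 24² → obtuse
2 of the 6 are right.

2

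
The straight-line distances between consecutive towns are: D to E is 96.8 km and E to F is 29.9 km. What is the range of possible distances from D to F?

By the triangle inequality, |96.8 − 29.9| ≤ DF ≤ 96.8 + 29.9.

66.9 ≤ DF ≤ 126.7 km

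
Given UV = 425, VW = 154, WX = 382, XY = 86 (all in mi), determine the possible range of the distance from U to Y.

0 ≤ UY ≤ 1047 mi

The maximum is all hops collinear in one direction: 425 + 154 + 382 + 86 = 1047.
The longest hop is 425; the others sum to 622. Since 425 ≤ 622, the path can fold back on itself completely, so the minimum distance is 0.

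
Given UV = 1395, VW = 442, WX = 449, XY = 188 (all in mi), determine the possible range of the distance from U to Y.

The maximum is all hops collinear in one direction: 1395 + 442 + 449 + 188 = 2474.
The longest hop is 1395; the others sum to 1079. Folding the others back against it leaves at least 1395 − 1079 = 316.

316 ≤ UY ≤ 2474 mi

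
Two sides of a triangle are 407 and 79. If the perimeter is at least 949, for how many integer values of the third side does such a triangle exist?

Triangle inequality: 328 < x < 486. Perimeter ≥ 949 gives x ≥ 949 − 407 − 79 = 463.
So 463 ≤ x < 486; integers 463 through 485: 23 values.

23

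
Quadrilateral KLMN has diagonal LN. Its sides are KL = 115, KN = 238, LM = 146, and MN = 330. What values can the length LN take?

184 < LN < 353

From triangle KLN: |115 − 238| < LN < 115 + 238, i.e. 123 < LN < 353.
From triangle MLN: 184 < LN < 476.
Both must hold, so LN lies in the intersection.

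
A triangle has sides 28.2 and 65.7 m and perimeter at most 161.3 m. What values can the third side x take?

37.5 < x ≤ 67.4

Triangle inequality alone gives 37.5 < x < 93.9.
The perimeter condition gives x ≤ 161.3 − 28.2 − 65.7 = 67.4.
Intersecting the two: 37.5 < x ≤ 67.4.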